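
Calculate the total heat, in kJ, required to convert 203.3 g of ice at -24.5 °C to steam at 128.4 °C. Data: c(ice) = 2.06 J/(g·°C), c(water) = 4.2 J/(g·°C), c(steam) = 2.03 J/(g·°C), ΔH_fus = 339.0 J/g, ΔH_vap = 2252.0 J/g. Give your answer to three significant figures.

q1 (heat ice -24.5→0.0 °C): 203.3 × 2.06 × 24.5 = 10261 J
q2 (melt at 0 °C): 203.3 × 339.0 = 68919 J
q3 (heat water 0.0→100.0 °C): 203.3 × 4.2 × 100.0 = 85386 J
q4 (vaporize at 100 °C): 203.3 × 2252.0 = 457832 J
q5 (heat steam 100.0→128.4 °C): 203.3 × 2.03 × 28.4 = 11721 J
Total: 10261 + 68919 + 85386 + 457832 + 11721 = 634119 J = 634 kJ

q = 634 kJ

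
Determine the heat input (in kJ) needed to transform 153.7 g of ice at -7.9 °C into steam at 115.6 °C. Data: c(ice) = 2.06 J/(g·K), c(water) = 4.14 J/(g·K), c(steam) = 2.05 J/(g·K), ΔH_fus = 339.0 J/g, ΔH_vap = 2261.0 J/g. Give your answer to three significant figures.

q1 (heat ice -7.9→0.0 °C): 153.7 × 2.06 × 7.9 = 2501 J
q2 (melt at 0 °C): 153.7 × 339.0 = 52104 J
q3 (heat water 0.0→100.0 °C): 153.7 × 4.14 × 100.0 = 63632 J
q4 (vaporize at 100 °C): 153.7 × 2261.0 = 347516 J
q5 (heat steam 100.0→115.6 °C): 153.7 × 2.05 × 15.6 = 4915 J
Total: 2501 + 52104 + 63632 + 347516 + 4915 = 470668 J = 471 kJ

q = 471 kJ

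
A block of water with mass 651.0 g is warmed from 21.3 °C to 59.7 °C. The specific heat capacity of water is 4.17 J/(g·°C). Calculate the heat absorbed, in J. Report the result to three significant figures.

q = m c ΔT = 651.0 × 4.17 × (59.7 − 21.3)
q = 651.0 × 4.17 × 38.4 = 104200 J

q = 104000 J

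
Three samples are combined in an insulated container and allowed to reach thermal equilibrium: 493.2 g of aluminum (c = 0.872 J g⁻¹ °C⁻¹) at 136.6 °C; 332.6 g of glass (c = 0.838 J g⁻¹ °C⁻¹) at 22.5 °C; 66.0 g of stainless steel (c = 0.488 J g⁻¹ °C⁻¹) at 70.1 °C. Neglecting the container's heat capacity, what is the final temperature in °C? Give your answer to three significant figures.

T_f = 90.8 °C

Σ mᵢcᵢ(T − Tᵢ) = 0  ⇒  T = Σ mᵢcᵢTᵢ / Σ mᵢcᵢ
Σ mᵢcᵢ = 493.2×0.872 + 332.6×0.838 + 66.0×0.488 = 740.9972
Σ mᵢcᵢTᵢ = 430.0704×136.6 + 278.7188×22.5 + 32.208×70.1 = 67277
T = 67277 / 740.9972 = 90.79 °C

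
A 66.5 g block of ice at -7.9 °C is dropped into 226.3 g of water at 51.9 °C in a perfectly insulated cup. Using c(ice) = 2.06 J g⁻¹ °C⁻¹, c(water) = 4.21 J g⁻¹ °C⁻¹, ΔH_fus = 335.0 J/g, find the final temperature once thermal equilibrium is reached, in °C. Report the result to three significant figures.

Heat to bring ice to 0 °C and melt it: q₁ = 66.5×2.06×7.9 + 66.5×335.0 = 23360 J
Heat the water can supply cooling to 0 °C: 226.3×4.21×51.9 = 49446.3 J > q₁, so all ice melts.
Energy balance: 226.3×4.21×(51.9 − T) = 23360 + 66.5×4.21×(T − 0)
952.723(51.9 − T) = 23360 + 279.965 T
49446.3 − 23360 = 1232.688 T
T = 26086.3 / 1232.688 = 21.16 °C

T_f = 21.2 °C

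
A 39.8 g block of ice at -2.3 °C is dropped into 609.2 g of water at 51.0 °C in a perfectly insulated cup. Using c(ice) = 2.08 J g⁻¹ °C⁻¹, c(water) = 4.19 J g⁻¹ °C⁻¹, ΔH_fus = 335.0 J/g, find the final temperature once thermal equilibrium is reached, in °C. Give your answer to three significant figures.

T_f = 42.9 °C

Heat to bring ice to 0 °C and melt it: q₁ = 39.8×2.08×2.3 + 39.8×335.0 = 13523 J
Heat the water can supply cooling to 0 °C: 609.2×4.19×51.0 = 130180 J > q₁, so all ice melts.
Energy balance: 609.2×4.19×(51.0 − T) = 13523 + 39.8×4.19×(T − 0)
2552.548(51.0 − T) = 13523 + 166.762 T
130180 − 13523 = 2719.310 T
T = 116657 / 2719.310 = 42.90 °C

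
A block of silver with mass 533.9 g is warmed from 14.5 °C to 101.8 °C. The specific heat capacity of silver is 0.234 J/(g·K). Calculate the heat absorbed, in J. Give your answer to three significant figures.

q = 10900 J

q = m c ΔT = 533.9 × 0.234 × (101.8 − 14.5)
q = 533.9 × 0.234 × 87.3 = 10910 J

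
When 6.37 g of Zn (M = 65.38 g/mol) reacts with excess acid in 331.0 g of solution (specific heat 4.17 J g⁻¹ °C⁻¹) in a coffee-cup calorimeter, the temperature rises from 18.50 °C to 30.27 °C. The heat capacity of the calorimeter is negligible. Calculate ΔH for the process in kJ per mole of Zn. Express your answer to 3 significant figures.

|ΔT| = |30.27 − 18.50| = 11.77 °C
|q_surr| = (331.0 × 4.17) × 11.77 = 1380.27 × 11.77 = 16250 J
n(Zn) = 6.37 / 65.38 = 0.09743 mol
Temperature rose, so q_rxn = −|q_surr| = -16.25 kJ
ΔH = q_rxn / n = -166.8 kJ/mol

ΔH = -167 kJ/mol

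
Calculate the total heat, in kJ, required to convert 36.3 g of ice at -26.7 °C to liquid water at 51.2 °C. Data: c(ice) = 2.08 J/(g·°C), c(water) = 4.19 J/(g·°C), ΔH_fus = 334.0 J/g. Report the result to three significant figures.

q1 (heat ice -26.7→0.0 °C): 36.3 × 2.08 × 26.7 = 2016 J
q2 (melt at 0 °C): 36.3 × 334.0 = 12124 J
q3 (heat water 0.0→51.2 °C): 36.3 × 4.19 × 51.2 = 7787 J
Total: 2016 + 12124 + 7787 = 21927 J = 21.9 kJ

q = 21.9 kJ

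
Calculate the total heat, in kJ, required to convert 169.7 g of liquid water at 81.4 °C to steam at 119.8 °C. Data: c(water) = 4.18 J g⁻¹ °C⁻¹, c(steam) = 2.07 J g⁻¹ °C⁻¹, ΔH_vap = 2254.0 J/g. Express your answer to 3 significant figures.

q = 403 kJ

q1 (heat water 81.4→100.0 °C): 169.7 × 4.18 × 18.6 = 13194 J
q2 (vaporize at 100 °C): 169.7 × 2254.0 = 382504 J
q3 (heat steam 100.0→119.8 °C): 169.7 × 2.07 × 19.8 = 6955 J
Total: 13194 + 382504 + 6955 = 402653 J = 403 kJ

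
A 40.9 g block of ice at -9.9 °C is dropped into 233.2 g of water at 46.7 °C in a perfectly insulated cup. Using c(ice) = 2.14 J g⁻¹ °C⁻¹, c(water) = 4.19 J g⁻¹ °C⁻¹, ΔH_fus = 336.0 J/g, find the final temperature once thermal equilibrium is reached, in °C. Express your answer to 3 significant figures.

Heat to bring ice to 0 °C and melt it: q₁ = 40.9×2.14×9.9 + 40.9×336.0 = 14609 J
Heat the water can supply cooling to 0 °C: 233.2×4.19×46.7 = 45630.9 J > q₁, so all ice melts.
Energy balance: 233.2×4.19×(46.7 − T) = 14609 + 40.9×4.19×(T − 0)
977.108(46.7 − T) = 14609 + 171.371 T
45630.9 − 14609 = 1148.479 T
T = 31021.9 / 1148.479 = 27.01 °C

T_f = 27.0 °C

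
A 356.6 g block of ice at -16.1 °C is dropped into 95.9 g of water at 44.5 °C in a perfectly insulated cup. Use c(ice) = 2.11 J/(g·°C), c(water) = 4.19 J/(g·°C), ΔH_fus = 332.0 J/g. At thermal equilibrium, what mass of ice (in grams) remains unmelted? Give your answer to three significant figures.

m_ice remaining = 339 g

Heat to warm all ice to 0 °C: 356.6×2.11×16.1 = 12114 J
Heat released by water cooling to 0 °C: 95.9×4.19×44.5 = 17881 J
17881 J < 12114 + 356.6×332.0 = 130505.2 J, so not all ice melts; final T = 0 °C.
Heat left for melting: 17881 − 12114 = 5767 J
Mass melted = 5767 / 332.0 = 17.37 g
Ice remaining = 356.6 − 17.37 = 339.23 g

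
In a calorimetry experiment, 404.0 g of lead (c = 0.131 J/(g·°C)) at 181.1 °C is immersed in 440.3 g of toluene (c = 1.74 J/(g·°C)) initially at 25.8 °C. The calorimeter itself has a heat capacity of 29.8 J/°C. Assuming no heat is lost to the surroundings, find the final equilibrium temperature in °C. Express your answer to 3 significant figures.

T_f = 35.5 °C

Heat lost by lead = heat gained by toluene + calorimeter.
(404.0)(0.131)(181.1 − T) = [(440.3)(1.74) + 29.8](T − 25.8)
52.924 (181.1 − T) = 795.922 (T − 25.8)
9584.5 − 52.924 T = 795.922 T − 20535
30119.5 = 848.846 T
T = 35.48 °C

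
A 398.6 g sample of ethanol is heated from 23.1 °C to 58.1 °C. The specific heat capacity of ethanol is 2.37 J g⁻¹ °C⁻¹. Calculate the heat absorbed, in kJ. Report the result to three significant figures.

q = m c ΔT = 398.6 × 2.37 × (58.1 − 23.1)
q = 398.6 × 2.37 × 35.0 = 33060 J = 33.1 kJ

q = 33.1 kJ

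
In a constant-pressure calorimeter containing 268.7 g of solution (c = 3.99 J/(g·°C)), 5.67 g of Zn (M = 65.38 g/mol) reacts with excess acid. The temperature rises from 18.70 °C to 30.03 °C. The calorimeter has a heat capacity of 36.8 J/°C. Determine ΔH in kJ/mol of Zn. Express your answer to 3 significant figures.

ΔH = -145 kJ/mol

|ΔT| = |30.03 − 18.70| = 11.33 °C
|q_surr| = (268.7 × 3.99 + 36.8) × 11.33 = 1108.913 × 11.33 = 12560 J
n(Zn) = 5.67 / 65.38 = 0.08672 mol
Temperature rose, so q_rxn = −|q_surr| = -12.56 kJ
ΔH = q_rxn / n = -144.8 kJ/mol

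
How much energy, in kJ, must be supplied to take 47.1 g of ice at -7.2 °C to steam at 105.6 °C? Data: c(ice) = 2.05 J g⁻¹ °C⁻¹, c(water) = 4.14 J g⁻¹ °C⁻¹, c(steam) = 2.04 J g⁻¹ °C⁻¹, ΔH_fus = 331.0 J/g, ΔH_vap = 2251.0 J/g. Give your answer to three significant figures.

q1 (heat ice -7.2→0.0 °C): 47.1 × 2.05 × 7.2 = 695 J
q2 (melt at 0 °C): 47.1 × 331.0 = 15590 J
q3 (heat water 0.0→100.0 °C): 47.1 × 4.14 × 100.0 = 19499 J
q4 (vaporize at 100 °C): 47.1 × 2251.0 = 106022 J
q5 (heat steam 100.0→105.6 °C): 47.1 × 2.04 × 5.6 = 538 J
Total: 695 + 15590 + 19499 + 106022 + 538 = 142344 J = 142 kJ

q = 142 kJ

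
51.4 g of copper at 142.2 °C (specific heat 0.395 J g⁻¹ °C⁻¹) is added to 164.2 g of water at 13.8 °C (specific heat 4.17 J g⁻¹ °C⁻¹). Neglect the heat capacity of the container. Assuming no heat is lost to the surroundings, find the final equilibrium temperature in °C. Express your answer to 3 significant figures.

Heat lost by copper = heat gained by water.
(51.4)(0.395)(142.2 − T) = (164.2)(4.17)(T − 13.8)
20.303 (142.2 − T) = 684.714 (T − 13.8)
2887.1 − 20.303 T = 684.714 T − 9449.1
12336.2 = 705.017 T
T = 17.50 °C

T_f = 17.5 °C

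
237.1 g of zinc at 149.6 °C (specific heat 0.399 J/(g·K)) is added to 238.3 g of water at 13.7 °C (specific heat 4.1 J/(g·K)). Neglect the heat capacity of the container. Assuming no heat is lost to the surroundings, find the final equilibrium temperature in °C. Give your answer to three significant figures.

Heat lost by zinc = heat gained by water.
(237.1)(0.399)(149.6 − T) = (238.3)(4.1)(T − 13.7)
94.6029 (149.6 − T) = 977.03 (T − 13.7)
14153 − 94.6029 T = 977.03 T − 13385
27538 = 1071.6329 T
T = 25.70 °C

T_f = 25.7 °C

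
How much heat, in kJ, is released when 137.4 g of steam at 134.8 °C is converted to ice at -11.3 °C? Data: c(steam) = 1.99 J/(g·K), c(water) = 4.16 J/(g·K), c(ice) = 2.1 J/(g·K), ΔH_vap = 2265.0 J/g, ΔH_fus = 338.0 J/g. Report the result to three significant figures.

q1 (cool steam 134.8→100 °C): 137.4 × 1.99 × 34.8 = 9515 J
q2 (condense at 100 °C): 137.4 × 2265.0 = 311211 J
q3 (cool water 100→0 °C): 137.4 × 4.16 × 100.0 = 57158 J
q4 (freeze at 0 °C): 137.4 × 338.0 = 46441 J
q5 (cool ice 0→-11.3 °C): 137.4 × 2.1 × 11.3 = 3261 J
Total: 9515 + 311211 + 57158 + 46441 + 3261 = 427586 J = 428 kJ

q = 428 kJ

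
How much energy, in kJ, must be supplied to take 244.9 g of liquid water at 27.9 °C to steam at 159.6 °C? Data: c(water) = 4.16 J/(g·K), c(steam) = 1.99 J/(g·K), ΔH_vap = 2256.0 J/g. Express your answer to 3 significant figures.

q = 655 kJ

q1 (heat water 27.9→100.0 °C): 244.9 × 4.16 × 72.1 = 73454 J
q2 (vaporize at 100 °C): 244.9 × 2256.0 = 552494 J
q3 (heat steam 100.0→159.6 °C): 244.9 × 1.99 × 59.6 = 29046 J
Total: 73454 + 552494 + 29046 = 654994 J = 655 kJ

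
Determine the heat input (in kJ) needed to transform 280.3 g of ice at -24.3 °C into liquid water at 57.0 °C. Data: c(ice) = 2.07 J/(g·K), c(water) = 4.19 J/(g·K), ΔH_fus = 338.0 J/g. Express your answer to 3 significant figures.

q = 176 kJ

q1 (heat ice -24.3→0.0 °C): 280.3 × 2.07 × 24.3 = 14099 J
q2 (melt at 0 °C): 280.3 × 338.0 = 94741 J
q3 (heat water 0.0→57.0 °C): 280.3 × 4.19 × 57.0 = 66944 J
Total: 14099 + 94741 + 66944 = 175784 J = 176 kJ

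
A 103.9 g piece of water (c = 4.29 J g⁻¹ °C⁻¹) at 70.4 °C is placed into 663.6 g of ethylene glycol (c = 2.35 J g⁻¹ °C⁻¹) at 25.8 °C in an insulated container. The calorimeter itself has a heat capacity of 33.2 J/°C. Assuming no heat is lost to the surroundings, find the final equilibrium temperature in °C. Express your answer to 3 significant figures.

T_f = 35.6 °C

Heat lost by water = heat gained by ethylene glycol + calorimeter.
(103.9)(4.29)(70.4 − T) = [(663.6)(2.35) + 33.2](T − 25.8)
445.731 (70.4 − T) = 1592.66 (T − 25.8)
31379 − 445.731 T = 1592.66 T − 41091
72470 = 2038.391 T
T = 35.55 °C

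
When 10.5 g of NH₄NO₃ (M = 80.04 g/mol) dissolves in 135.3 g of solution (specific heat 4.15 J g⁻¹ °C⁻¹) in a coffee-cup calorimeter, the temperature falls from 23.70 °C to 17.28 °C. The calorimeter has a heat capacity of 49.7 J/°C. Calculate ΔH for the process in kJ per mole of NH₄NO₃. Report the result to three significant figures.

ΔH = 29.9 kJ/mol

|ΔT| = |17.28 − 23.70| = 6.42 °C
|q_surr| = (135.3 × 4.15 + 49.7) × 6.42 = 611.195 × 6.42 = 3924 J
n(NH₄NO₃) = 10.5 / 80.04 = 0.1312 mol
Temperature fell, so q_rxn = +|q_surr| = 3.924 kJ
ΔH = q_rxn / n = 29.91 kJ/mol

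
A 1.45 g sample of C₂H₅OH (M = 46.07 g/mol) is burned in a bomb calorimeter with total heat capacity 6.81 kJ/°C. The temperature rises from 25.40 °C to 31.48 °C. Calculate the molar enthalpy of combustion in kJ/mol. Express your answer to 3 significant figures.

ΔH = -1320 kJ/mol

ΔT = 31.48 − 25.40 = 6.08 °C
q_cal = C_cal × ΔT = 6.81 × 6.08 = 41.4048 kJ
n = 1.45 / 46.07 = 0.03147 mol
q_rxn = −q_cal = -41.4048 kJ
ΔH = -41.4048 / 0.03147 = -1316 kJ/mol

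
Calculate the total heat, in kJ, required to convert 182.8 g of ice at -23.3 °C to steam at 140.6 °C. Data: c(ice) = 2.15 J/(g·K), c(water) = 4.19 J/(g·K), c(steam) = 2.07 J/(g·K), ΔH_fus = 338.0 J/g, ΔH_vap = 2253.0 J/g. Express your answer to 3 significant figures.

q1 (heat ice -23.3→0.0 °C): 182.8 × 2.15 × 23.3 = 9157 J
q2 (melt at 0 °C): 182.8 × 338.0 = 61786 J
q3 (heat water 0.0→100.0 °C): 182.8 × 4.19 × 100.0 = 76593 J
q4 (vaporize at 100 °C): 182.8 × 2253.0 = 411848 J
q5 (heat steam 100.0→140.6 °C): 182.8 × 2.07 × 40.6 = 15363 J
Total: 9157 + 61786 + 76593 + 411848 + 15363 = 574747 J = 575 kJ

q = 575 kJ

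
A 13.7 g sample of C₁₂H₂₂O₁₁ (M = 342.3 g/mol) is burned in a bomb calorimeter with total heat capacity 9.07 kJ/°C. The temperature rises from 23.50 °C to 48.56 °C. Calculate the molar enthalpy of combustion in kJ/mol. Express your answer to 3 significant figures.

ΔH = -5680 kJ/mol

ΔT = 48.56 − 23.50 = 25.06 °C
q_cal = C_cal × ΔT = 9.07 × 25.06 = 227.2942 kJ
n = 13.7 / 342.3 = 0.04002 mol
q_rxn = −q_cal = -227.2942 kJ
ΔH = -227.2942 / 0.04002 = -5680 kJ/mol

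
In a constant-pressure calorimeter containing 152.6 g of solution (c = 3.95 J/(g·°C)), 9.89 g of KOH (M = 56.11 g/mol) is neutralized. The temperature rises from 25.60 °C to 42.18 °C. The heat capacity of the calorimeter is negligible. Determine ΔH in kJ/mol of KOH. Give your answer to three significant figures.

|ΔT| = |42.18 − 25.60| = 16.58 °C
|q_surr| = (152.6 × 3.95) × 16.58 = 602.77 × 16.58 = 9994 J
n(KOH) = 9.89 / 56.11 = 0.1763 mol
Temperature rose, so q_rxn = −|q_surr| = -9.994 kJ
ΔH = q_rxn / n = -56.69 kJ/mol

ΔH = -56.7 kJ/mol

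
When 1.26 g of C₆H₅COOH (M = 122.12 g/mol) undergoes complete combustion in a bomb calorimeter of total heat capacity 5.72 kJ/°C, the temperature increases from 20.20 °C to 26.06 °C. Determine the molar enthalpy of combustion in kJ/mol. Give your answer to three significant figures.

ΔH = -3250 kJ/mol

ΔT = 26.06 − 20.20 = 5.86 °C
q_cal = C_cal × ΔT = 5.72 × 5.86 = 33.5192 kJ
n = 1.26 / 122.12 = 0.01032 mol
q_rxn = −q_cal = -33.5192 kJ
ΔH = -33.5192 / 0.01032 = -3248 kJ/mol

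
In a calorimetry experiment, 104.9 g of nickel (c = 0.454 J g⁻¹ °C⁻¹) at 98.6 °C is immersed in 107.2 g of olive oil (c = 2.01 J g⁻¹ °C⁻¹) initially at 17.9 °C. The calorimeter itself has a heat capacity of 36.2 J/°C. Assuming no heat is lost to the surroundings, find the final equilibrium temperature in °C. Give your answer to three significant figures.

Heat lost by nickel = heat gained by olive oil + calorimeter.
(104.9)(0.454)(98.6 − T) = [(107.2)(2.01) + 36.2](T − 17.9)
47.6246 (98.6 − T) = 251.672 (T − 17.9)
4695.8 − 47.6246 T = 251.672 T − 4504.9
9200.7 = 299.2966 T
T = 30.74 °C

T_f = 30.7 °C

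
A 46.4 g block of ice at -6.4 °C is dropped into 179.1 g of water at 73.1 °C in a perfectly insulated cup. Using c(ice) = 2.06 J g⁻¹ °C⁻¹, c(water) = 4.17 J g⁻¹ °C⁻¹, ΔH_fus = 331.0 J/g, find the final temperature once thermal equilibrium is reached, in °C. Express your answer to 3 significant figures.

T_f = 41.1 °C

Heat to bring ice to 0 °C and melt it: q₁ = 46.4×2.06×6.4 + 46.4×331.0 = 15970 J
Heat the water can supply cooling to 0 °C: 179.1×4.17×73.1 = 54594.5 J > q₁, so all ice melts.
Energy balance: 179.1×4.17×(73.1 − T) = 15970 + 46.4×4.17×(T − 0)
746.847(73.1 − T) = 15970 + 193.488 T
54594.5 − 15970 = 940.335 T
T = 38624.5 / 940.335 = 41.08 °C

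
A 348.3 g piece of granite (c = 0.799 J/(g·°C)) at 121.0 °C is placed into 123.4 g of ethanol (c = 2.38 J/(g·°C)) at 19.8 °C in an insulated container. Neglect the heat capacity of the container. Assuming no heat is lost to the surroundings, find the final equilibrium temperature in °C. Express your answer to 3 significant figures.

Heat lost by granite = heat gained by ethanol.
(348.3)(0.799)(121.0 − T) = (123.4)(2.38)(T − 19.8)
278.2917 (121.0 − T) = 293.692 (T − 19.8)
33673 − 278.2917 T = 293.692 T − 5815.1
39488.1 = 571.9837 T
T = 69.04 °C

T_f = 69.0 °C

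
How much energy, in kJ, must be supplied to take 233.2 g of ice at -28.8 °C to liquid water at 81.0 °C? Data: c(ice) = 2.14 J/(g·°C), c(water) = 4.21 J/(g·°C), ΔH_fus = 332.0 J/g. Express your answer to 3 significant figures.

q1 (heat ice -28.8→0.0 °C): 233.2 × 2.14 × 28.8 = 14373 J
q2 (melt at 0 °C): 233.2 × 332.0 = 77422 J
q3 (heat water 0.0→81.0 °C): 233.2 × 4.21 × 81.0 = 79524 J
Total: 14373 + 77422 + 79524 = 171319 J = 171 kJ

q = 171 kJ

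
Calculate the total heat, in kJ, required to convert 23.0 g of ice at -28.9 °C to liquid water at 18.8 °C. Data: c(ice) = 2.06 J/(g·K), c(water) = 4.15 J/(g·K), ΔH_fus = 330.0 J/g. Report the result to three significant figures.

q = 10.8 kJ

q1 (heat ice -28.9→0.0 °C): 23.0 × 2.06 × 28.9 = 1369 J
q2 (melt at 0 °C): 23.0 × 330.0 = 7590 J
q3 (heat water 0.0→18.8 °C): 23.0 × 4.15 × 18.8 = 1794 J
Total: 1369 + 7590 + 1794 = 10753 J = 10.8 kJ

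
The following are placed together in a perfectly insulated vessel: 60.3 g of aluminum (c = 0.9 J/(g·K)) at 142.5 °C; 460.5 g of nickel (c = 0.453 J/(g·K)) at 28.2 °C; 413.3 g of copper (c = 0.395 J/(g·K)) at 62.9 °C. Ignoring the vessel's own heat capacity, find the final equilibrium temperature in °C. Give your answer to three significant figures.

Σ mᵢcᵢ(T − Tᵢ) = 0  ⇒  T = Σ mᵢcᵢTᵢ / Σ mᵢcᵢ
Σ mᵢcᵢ = 60.3×0.9 + 460.5×0.453 + 413.3×0.395 = 426.1300
Σ mᵢcᵢTᵢ = 54.27×142.5 + 208.6065×28.2 + 163.2535×62.9 = 23885
T = 23885 / 426.1300 = 56.05 °C

T_f = 56.1 °C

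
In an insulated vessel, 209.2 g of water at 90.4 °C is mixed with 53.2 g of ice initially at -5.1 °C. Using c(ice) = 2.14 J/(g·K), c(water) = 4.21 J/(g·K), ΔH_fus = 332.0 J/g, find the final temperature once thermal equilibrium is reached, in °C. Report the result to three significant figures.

T_f = 55.6 °C

Heat to bring ice to 0 °C and melt it: q₁ = 53.2×2.14×5.1 + 53.2×332.0 = 18243 J
Heat the water can supply cooling to 0 °C: 209.2×4.21×90.4 = 79618.2 J > q₁, so all ice melts.
Energy balance: 209.2×4.21×(90.4 − T) = 18243 + 53.2×4.21×(T − 0)
880.732(90.4 − T) = 18243 + 223.972 T
79618.2 − 18243 = 1104.704 T
T = 61375.2 / 1104.704 = 55.56 °C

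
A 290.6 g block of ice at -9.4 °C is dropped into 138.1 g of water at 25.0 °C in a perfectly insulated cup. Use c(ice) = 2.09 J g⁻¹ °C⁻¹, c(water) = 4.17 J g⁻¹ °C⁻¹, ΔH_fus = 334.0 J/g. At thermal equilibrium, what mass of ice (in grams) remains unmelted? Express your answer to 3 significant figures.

Heat to warm all ice to 0 °C: 290.6×2.09×9.4 = 5709.1 J
Heat released by water cooling to 0 °C: 138.1×4.17×25.0 = 14397 J
14397 J < 5709.1 + 290.6×334.0 = 102769.5 J, so not all ice melts; final T = 0 °C.
Heat left for melting: 14397 − 5709.1 = 8687.9 J
Mass melted = 8687.9 / 334.0 = 26.01 g
Ice remaining = 290.6 − 26.01 = 264.59 g

m_ice remaining = 265 g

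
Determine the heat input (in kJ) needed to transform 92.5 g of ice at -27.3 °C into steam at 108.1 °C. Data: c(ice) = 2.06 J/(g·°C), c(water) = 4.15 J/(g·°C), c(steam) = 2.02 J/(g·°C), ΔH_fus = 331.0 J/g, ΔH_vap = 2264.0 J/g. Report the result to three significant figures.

q1 (heat ice -27.3→0.0 °C): 92.5 × 2.06 × 27.3 = 5202 J
q2 (melt at 0 °C): 92.5 × 331.0 = 30618 J
q3 (heat water 0.0→100.0 °C): 92.5 × 4.15 × 100.0 = 38388 J
q4 (vaporize at 100 °C): 92.5 × 2264.0 = 209420 J
q5 (heat steam 100.0→108.1 °C): 92.5 × 2.02 × 8.1 = 1513 J
Total: 5202 + 30618 + 38388 + 209420 + 1513 = 285141 J = 285 kJ

q = 285 kJ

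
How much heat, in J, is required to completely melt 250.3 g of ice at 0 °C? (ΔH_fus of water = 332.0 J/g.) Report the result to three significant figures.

q = m × ΔH_fus = 250.3 × 332.0 = 83100 J

q = 83100 J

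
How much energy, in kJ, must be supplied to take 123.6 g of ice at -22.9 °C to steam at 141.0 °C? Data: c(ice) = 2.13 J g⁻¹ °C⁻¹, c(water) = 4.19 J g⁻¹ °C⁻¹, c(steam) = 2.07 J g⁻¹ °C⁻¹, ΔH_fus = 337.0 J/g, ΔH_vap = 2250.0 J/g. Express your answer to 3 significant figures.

q = 388 kJ

q1 (heat ice -22.9→0.0 °C): 123.6 × 2.13 × 22.9 = 6029 J
q2 (melt at 0 °C): 123.6 × 337.0 = 41653 J
q3 (heat water 0.0→100.0 °C): 123.6 × 4.19 × 100.0 = 51788 J
q4 (vaporize at 100 °C): 123.6 × 2250.0 = 278100 J
q5 (heat steam 100.0→141.0 °C): 123.6 × 2.07 × 41.0 = 10490 J
Total: 6029 + 41653 + 51788 + 278100 + 10490 = 388060 J = 388 kJ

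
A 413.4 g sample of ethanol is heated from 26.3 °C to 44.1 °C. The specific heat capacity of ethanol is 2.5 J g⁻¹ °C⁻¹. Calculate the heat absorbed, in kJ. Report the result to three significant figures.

q = 18.4 kJ

q = m c ΔT = 413.4 × 2.5 × (44.1 − 26.3)
q = 413.4 × 2.5 × 17.8 = 18400 J = 18.4 kJ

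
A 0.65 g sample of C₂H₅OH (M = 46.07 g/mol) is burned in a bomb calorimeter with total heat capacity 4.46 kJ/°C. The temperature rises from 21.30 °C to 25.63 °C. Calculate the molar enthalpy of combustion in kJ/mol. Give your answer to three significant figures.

ΔH = -1370 kJ/mol

ΔT = 25.63 − 21.30 = 4.33 °C
q_cal = C_cal × ΔT = 4.46 × 4.33 = 19.3118 kJ
n = 0.65 / 46.07 = 0.01411 mol
q_rxn = −q_cal = -19.3118 kJ
ΔH = -19.3118 / 0.01411 = -1369 kJ/mol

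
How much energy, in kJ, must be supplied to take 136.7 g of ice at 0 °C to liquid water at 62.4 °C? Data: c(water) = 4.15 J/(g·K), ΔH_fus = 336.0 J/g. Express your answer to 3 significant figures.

q = 81.3 kJ

q1 (melt at 0 °C): 136.7 × 336.0 = 45931 J
q2 (heat water 0.0→62.4 °C): 136.7 × 4.15 × 62.4 = 35400 J
Total: 45931 + 35400 = 81331 J = 81.3 kJ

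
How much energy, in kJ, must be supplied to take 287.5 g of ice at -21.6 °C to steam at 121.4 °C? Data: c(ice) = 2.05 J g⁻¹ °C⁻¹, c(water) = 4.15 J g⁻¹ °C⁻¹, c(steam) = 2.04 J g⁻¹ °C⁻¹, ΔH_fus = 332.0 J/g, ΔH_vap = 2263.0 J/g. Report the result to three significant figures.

q1 (heat ice -21.6→0.0 °C): 287.5 × 2.05 × 21.6 = 12731 J
q2 (melt at 0 °C): 287.5 × 332.0 = 95450 J
q3 (heat water 0.0→100.0 °C): 287.5 × 4.15 × 100.0 = 119313 J
q4 (vaporize at 100 °C): 287.5 × 2263.0 = 650613 J
q5 (heat steam 100.0→121.4 °C): 287.5 × 2.04 × 21.4 = 12551 J
Total: 12731 + 95450 + 119313 + 650613 + 12551 = 890658 J = 891 kJ

q = 891 kJ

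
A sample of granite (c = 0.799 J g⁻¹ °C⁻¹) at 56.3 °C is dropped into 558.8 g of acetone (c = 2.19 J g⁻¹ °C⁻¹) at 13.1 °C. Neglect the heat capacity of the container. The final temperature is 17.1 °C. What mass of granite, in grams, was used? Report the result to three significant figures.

m = 156 g

q_gained = (558.8 × 2.19) × (17.1 − 13.1) = 4895 J
q_lost = m × 0.799 × (56.3 − 17.1) = 31.3208 m
m = 4895 / 31.3208 = 156 g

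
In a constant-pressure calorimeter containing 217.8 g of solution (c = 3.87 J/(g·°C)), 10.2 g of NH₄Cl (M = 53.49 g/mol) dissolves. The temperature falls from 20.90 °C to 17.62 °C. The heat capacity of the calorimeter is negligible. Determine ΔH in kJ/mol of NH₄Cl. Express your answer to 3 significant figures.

|ΔT| = |17.62 − 20.90| = 3.28 °C
|q_surr| = (217.8 × 3.87) × 3.28 = 842.886 × 3.28 = 2765 J
n(NH₄Cl) = 10.2 / 53.49 = 0.1907 mol
Temperature fell, so q_rxn = +|q_surr| = 2.765 kJ
ΔH = q_rxn / n = 14.50 kJ/mol

ΔH = 14.5 kJ/mol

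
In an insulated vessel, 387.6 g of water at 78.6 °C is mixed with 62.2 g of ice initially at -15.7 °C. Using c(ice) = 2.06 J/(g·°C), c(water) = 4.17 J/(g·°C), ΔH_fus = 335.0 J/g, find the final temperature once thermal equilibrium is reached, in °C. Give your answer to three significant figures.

T_f = 55.5 °C

Heat to bring ice to 0 °C and melt it: q₁ = 62.2×2.06×15.7 + 62.2×335.0 = 22849 J
Heat the water can supply cooling to 0 °C: 387.6×4.17×78.6 = 127041 J > q₁, so all ice melts.
Energy balance: 387.6×4.17×(78.6 − T) = 22849 + 62.2×4.17×(T − 0)
1616.292(78.6 − T) = 22849 + 259.374 T
127041 − 22849 = 1875.666 T
T = 104192 / 1875.666 = 55.549 °C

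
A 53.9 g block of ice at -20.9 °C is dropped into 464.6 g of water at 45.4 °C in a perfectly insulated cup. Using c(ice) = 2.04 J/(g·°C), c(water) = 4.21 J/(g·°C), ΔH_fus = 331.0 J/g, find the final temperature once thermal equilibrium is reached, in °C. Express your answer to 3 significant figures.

Heat to bring ice to 0 °C and melt it: q₁ = 53.9×2.04×20.9 + 53.9×331.0 = 20139 J
Heat the water can supply cooling to 0 °C: 464.6×4.21×45.4 = 88800.9 J > q₁, so all ice melts.
Energy balance: 464.6×4.21×(45.4 − T) = 20139 + 53.9×4.21×(T − 0)
1955.966(45.4 − T) = 20139 + 226.919 T
88800.9 − 20139 = 2182.885 T
T = 68661.9 / 2182.885 = 31.45 °C

T_f = 31.5 °C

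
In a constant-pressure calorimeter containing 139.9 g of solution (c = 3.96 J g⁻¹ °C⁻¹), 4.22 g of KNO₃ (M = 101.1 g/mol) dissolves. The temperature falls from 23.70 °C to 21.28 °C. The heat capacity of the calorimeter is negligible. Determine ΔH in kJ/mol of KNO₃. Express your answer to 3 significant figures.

|ΔT| = |21.28 − 23.70| = 2.42 °C
|q_surr| = (139.9 × 3.96) × 2.42 = 554.004 × 2.42 = 1341 J
n(KNO₃) = 4.22 / 101.1 = 0.04174 mol
Temperature fell, so q_rxn = +|q_surr| = 1.341 kJ
ΔH = q_rxn / n = 32.13 kJ/mol

ΔH = 32.1 kJ/mol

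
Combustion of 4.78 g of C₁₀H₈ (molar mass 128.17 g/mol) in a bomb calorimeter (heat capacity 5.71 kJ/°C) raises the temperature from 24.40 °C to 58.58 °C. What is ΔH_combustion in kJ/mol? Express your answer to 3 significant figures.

ΔH = -5230 kJ/mol

ΔT = 58.58 − 24.40 = 34.18 °C
q_cal = C_cal × ΔT = 5.71 × 34.18 = 195.1678 kJ
n = 4.78 / 128.17 = 0.03729 mol
q_rxn = −q_cal = -195.1678 kJ
ΔH = -195.1678 / 0.03729 = -5234 kJ/mol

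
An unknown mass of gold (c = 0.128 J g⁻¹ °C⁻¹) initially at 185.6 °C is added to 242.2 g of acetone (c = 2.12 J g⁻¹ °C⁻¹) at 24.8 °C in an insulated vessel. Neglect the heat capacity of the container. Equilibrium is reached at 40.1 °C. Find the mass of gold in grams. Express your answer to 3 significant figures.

m = 422 g

q_gained = (242.2 × 2.12) × (40.1 − 24.8) = 7856 J
q_lost = m × 0.128 × (185.6 − 40.1) = 18.624 m
m = 7856 / 18.624 = 422 g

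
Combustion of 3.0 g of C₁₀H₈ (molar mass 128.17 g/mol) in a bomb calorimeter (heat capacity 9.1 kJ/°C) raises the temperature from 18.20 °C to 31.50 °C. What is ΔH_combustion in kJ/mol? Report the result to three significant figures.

ΔT = 31.50 − 18.20 = 13.30 °C
q_cal = C_cal × ΔT = 9.1 × 13.30 = 121.03 kJ
n = 3.0 / 128.17 = 0.02341 mol
q_rxn = −q_cal = -121.03 kJ
ΔH = -121.03 / 0.02341 = -5170 kJ/mol

ΔH = -5170 kJ/mol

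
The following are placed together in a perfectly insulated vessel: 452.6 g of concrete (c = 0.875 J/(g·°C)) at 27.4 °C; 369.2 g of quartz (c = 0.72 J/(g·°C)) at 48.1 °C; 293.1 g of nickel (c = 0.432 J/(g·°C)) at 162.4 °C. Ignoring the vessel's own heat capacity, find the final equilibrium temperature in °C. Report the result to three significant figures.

Σ mᵢcᵢ(T − Tᵢ) = 0  ⇒  T = Σ mᵢcᵢTᵢ / Σ mᵢcᵢ
Σ mᵢcᵢ = 452.6×0.875 + 369.2×0.72 + 293.1×0.432 = 788.4682
Σ mᵢcᵢTᵢ = 396.025×27.4 + 265.824×48.1 + 126.6192×162.4 = 44200
T = 44200 / 788.4682 = 56.06 °C

T_f = 56.1 °C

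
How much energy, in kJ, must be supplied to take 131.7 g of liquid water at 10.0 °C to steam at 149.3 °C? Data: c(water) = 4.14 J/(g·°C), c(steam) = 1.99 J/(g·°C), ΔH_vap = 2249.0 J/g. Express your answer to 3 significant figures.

q1 (heat water 10.0→100.0 °C): 131.7 × 4.14 × 90.0 = 49071 J
q2 (vaporize at 100 °C): 131.7 × 2249.0 = 296193 J
q3 (heat steam 100.0→149.3 °C): 131.7 × 1.99 × 49.3 = 12921 J
Total: 49071 + 296193 + 12921 = 358185 J = 358 kJ

q = 358 kJ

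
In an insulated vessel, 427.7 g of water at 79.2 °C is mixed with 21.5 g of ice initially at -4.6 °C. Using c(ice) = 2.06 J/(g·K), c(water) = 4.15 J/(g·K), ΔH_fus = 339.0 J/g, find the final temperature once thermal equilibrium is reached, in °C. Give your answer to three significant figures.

Heat to bring ice to 0 °C and melt it: q₁ = 21.5×2.06×4.6 + 21.5×339.0 = 7492.2 J
Heat the water can supply cooling to 0 °C: 427.7×4.15×79.2 = 140576 J > q₁, so all ice melts.
Energy balance: 427.7×4.15×(79.2 − T) = 7492.2 + 21.5×4.15×(T − 0)
1774.955(79.2 − T) = 7492.2 + 89.225 T
140576 − 7492.2 = 1864.180 T
T = 133083.8 / 1864.180 = 71.39 °C

T_f = 71.4 °C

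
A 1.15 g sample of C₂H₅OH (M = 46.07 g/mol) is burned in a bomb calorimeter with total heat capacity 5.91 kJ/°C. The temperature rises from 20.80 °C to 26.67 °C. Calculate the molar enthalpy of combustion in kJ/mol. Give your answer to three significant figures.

ΔT = 26.67 − 20.80 = 5.87 °C
q_cal = C_cal × ΔT = 5.91 × 5.87 = 34.6917 kJ
n = 1.15 / 46.07 = 0.02496 mol
q_rxn = −q_cal = -34.6917 kJ
ΔH = -34.6917 / 0.02496 = -1390 kJ/mol

ΔH = -1390 kJ/mol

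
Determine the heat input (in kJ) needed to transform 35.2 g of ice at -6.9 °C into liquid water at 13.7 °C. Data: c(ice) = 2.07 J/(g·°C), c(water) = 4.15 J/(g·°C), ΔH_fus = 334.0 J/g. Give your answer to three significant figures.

q = 14.3 kJ

q1 (heat ice -6.9→0.0 °C): 35.2 × 2.07 × 6.9 = 503 J
q2 (melt at 0 °C): 35.2 × 334.0 = 11757 J
q3 (heat water 0.0→13.7 °C): 35.2 × 4.15 × 13.7 = 2001 J
Total: 503 + 11757 + 2001 = 14261 J = 14.3 kJ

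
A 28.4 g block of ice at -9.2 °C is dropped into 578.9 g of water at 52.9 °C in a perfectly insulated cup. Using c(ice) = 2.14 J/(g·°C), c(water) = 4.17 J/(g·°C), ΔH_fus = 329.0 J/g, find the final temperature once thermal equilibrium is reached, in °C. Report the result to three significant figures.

T_f = 46.5 °C

Heat to bring ice to 0 °C and melt it: q₁ = 28.4×2.14×9.2 + 28.4×329.0 = 9902.7 J
Heat the water can supply cooling to 0 °C: 578.9×4.17×52.9 = 127701 J > q₁, so all ice melts.
Energy balance: 578.9×4.17×(52.9 − T) = 9902.7 + 28.4×4.17×(T − 0)
2414.013(52.9 − T) = 9902.7 + 118.428 T
127701 − 9902.7 = 2532.441 T
T = 117798.3 / 2532.441 = 46.52 °C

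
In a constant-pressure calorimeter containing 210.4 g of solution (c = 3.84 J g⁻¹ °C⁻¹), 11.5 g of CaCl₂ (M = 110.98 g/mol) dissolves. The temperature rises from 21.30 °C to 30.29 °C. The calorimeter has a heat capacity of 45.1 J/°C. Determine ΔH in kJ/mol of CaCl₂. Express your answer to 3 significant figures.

ΔH = -74.0 kJ/mol

|ΔT| = |30.29 − 21.30| = 8.99 °C
|q_surr| = (210.4 × 3.84 + 45.1) × 8.99 = 853.036 × 8.99 = 7669 J
n(CaCl₂) = 11.5 / 110.98 = 0.1036 mol
Temperature rose, so q_rxn = −|q_surr| = -7.669 kJ
ΔH = q_rxn / n = -74.03 kJ/mol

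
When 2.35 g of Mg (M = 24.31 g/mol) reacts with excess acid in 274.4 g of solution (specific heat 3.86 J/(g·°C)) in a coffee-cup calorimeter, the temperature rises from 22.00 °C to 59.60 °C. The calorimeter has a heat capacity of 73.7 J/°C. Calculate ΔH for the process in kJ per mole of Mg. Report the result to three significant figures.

|ΔT| = |59.60 − 22.00| = 37.60 °C
|q_surr| = (274.4 × 3.86 + 73.7) × 37.60 = 1132.884 × 37.60 = 42600 J
n(Mg) = 2.35 / 24.31 = 0.09667 mol
Temperature rose, so q_rxn = −|q_surr| = -42.60 kJ
ΔH = q_rxn / n = -440.7 kJ/mol

ΔH = -441 kJ/mol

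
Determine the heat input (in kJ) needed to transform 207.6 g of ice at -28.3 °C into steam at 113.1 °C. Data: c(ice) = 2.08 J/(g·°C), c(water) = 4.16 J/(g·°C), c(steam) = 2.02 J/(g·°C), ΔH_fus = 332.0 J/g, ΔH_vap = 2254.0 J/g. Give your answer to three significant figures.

q1 (heat ice -28.3→0.0 °C): 207.6 × 2.08 × 28.3 = 12220 J
q2 (melt at 0 °C): 207.6 × 332.0 = 68923 J
q3 (heat water 0.0→100.0 °C): 207.6 × 4.16 × 100.0 = 86362 J
q4 (vaporize at 100 °C): 207.6 × 2254.0 = 467930 J
q5 (heat steam 100.0→113.1 °C): 207.6 × 2.02 × 13.1 = 5494 J
Total: 12220 + 68923 + 86362 + 467930 + 5494 = 640929 J = 641 kJ

q = 641 kJ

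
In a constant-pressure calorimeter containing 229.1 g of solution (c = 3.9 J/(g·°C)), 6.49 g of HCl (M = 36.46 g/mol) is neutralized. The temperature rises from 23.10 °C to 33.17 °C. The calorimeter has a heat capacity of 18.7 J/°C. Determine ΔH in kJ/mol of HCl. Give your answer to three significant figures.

ΔH = -51.6 kJ/mol

|ΔT| = |33.17 − 23.10| = 10.07 °C
|q_surr| = (229.1 × 3.9 + 18.7) × 10.07 = 912.19 × 10.07 = 9186 J
n(HCl) = 6.49 / 36.46 = 0.1780 mol
Temperature rose, so q_rxn = −|q_surr| = -9.186 kJ
ΔH = q_rxn / n = -51.61 kJ/mol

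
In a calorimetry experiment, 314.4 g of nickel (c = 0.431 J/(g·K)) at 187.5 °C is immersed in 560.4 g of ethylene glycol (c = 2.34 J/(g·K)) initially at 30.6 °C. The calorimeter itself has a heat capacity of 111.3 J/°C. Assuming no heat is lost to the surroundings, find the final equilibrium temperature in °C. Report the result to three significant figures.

Heat lost by nickel = heat gained by ethylene glycol + calorimeter.
(314.4)(0.431)(187.5 − T) = [(560.4)(2.34) + 111.3](T − 30.6)
135.5064 (187.5 − T) = 1422.636 (T − 30.6)
25407 − 135.5064 T = 1422.636 T − 43533
68940 = 1558.1424 T
T = 44.24 °C

T_f = 44.2 °C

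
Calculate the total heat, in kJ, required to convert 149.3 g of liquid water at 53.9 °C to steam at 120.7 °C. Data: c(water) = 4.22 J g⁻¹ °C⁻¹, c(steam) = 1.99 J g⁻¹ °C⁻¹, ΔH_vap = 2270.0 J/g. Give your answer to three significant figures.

q = 374 kJ

q1 (heat water 53.9→100.0 °C): 149.3 × 4.22 × 46.1 = 29045 J
q2 (vaporize at 100 °C): 149.3 × 2270.0 = 338911 J
q3 (heat steam 100.0→120.7 °C): 149.3 × 1.99 × 20.7 = 6150 J
Total: 29045 + 338911 + 6150 = 374106 J = 374 kJ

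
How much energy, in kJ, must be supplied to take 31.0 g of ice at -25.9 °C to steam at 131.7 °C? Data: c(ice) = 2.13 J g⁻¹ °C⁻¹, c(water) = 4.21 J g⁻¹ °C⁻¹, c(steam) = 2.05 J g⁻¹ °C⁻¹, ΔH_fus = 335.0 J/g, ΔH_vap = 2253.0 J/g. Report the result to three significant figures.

q1 (heat ice -25.9→0.0 °C): 31.0 × 2.13 × 25.9 = 1710 J
q2 (melt at 0 °C): 31.0 × 335.0 = 10385 J
q3 (heat water 0.0→100.0 °C): 31.0 × 4.21 × 100.0 = 13051 J
q4 (vaporize at 100 °C): 31.0 × 2253.0 = 69843 J
q5 (heat steam 100.0→131.7 °C): 31.0 × 2.05 × 31.7 = 2015 J
Total: 1710 + 10385 + 13051 + 69843 + 2015 = 97004 J = 97.0 kJ

q = 97.0 kJ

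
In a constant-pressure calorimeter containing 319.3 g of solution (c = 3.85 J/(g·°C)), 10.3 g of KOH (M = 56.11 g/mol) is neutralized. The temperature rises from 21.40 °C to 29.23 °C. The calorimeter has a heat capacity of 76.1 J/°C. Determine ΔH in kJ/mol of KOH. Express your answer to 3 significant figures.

|ΔT| = |29.23 − 21.40| = 7.83 °C
|q_surr| = (319.3 × 3.85 + 76.1) × 7.83 = 1305.405 × 7.83 = 10220 J
n(KOH) = 10.3 / 56.11 = 0.1836 mol
Temperature rose, so q_rxn = −|q_surr| = -10.22 kJ
ΔH = q_rxn / n = -55.66 kJ/mol

ΔH = -55.7 kJ/mol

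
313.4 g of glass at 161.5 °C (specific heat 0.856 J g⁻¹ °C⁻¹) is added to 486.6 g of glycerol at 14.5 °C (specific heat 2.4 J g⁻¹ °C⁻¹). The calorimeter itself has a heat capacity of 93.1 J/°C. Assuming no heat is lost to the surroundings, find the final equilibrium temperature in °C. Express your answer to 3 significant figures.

Heat lost by glass = heat gained by glycerol + calorimeter.
(313.4)(0.856)(161.5 − T) = [(486.6)(2.4) + 93.1](T − 14.5)
268.2704 (161.5 − T) = 1260.94 (T − 14.5)
43326 − 268.2704 T = 1260.94 T − 18284
61610 = 1529.2104 T
T = 40.29 °C

T_f = 40.3 °C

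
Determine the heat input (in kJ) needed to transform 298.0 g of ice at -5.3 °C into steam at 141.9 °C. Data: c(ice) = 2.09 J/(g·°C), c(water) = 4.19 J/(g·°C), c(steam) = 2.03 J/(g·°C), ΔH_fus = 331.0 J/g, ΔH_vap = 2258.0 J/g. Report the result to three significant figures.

q1 (heat ice -5.3→0.0 °C): 298.0 × 2.09 × 5.3 = 3301 J
q2 (melt at 0 °C): 298.0 × 331.0 = 98638 J
q3 (heat water 0.0→100.0 °C): 298.0 × 4.19 × 100.0 = 124862 J
q4 (vaporize at 100 °C): 298.0 × 2258.0 = 672884 J
q5 (heat steam 100.0→141.9 °C): 298.0 × 2.03 × 41.9 = 25347 J
Total: 3301 + 98638 + 124862 + 672884 + 25347 = 925032 J = 925 kJ

q = 925 kJ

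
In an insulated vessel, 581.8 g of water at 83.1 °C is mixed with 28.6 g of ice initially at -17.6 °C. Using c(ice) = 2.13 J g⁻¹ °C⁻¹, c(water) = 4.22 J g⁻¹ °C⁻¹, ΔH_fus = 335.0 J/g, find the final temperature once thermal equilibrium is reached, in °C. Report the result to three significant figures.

Heat to bring ice to 0 °C and melt it: q₁ = 28.6×2.13×17.6 + 28.6×335.0 = 10653 J
Heat the water can supply cooling to 0 °C: 581.8×4.22×83.1 = 204027 J > q₁, so all ice melts.
Energy balance: 581.8×4.22×(83.1 − T) = 10653 + 28.6×4.22×(T − 0)
2455.196(83.1 − T) = 10653 + 120.692 T
204027 − 10653 = 2575.888 T
T = 193374 / 2575.888 = 75.07 °C

T_f = 75.1 °C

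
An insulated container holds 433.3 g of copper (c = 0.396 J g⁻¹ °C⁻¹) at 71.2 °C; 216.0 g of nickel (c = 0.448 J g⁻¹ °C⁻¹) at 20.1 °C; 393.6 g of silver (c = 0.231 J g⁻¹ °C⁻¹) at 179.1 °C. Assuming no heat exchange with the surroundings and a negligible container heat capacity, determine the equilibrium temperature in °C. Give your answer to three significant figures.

T_f = 84.7 °C

Σ mᵢcᵢ(T − Tᵢ) = 0  ⇒  T = Σ mᵢcᵢTᵢ / Σ mᵢcᵢ
Σ mᵢcᵢ = 433.3×0.396 + 216.0×0.448 + 393.6×0.231 = 359.2764
Σ mᵢcᵢTᵢ = 171.5868×71.2 + 96.768×20.1 + 90.9216×179.1 = 30446
T = 30446 / 359.2764 = 84.74 °C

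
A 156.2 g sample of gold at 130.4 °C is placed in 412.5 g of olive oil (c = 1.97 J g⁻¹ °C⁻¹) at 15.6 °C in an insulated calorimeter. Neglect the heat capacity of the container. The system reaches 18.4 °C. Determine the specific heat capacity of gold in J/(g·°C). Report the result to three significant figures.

c = 0.130 J/(g·°C)

q_gained = (412.5 × 1.97) × (18.4 − 15.6) = 2275 J
q_lost = 156.2 × c × (130.4 − 18.4) = 17494.4 c
Set equal: c = 2275 / 17494.4 = 0.130 J/(g·°C)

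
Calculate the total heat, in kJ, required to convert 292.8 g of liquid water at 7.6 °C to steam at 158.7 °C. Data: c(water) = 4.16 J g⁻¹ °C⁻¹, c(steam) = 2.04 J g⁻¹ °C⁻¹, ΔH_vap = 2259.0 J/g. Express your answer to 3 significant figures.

q = 809 kJ

q1 (heat water 7.6→100.0 °C): 292.8 × 4.16 × 92.4 = 112548 J
q2 (vaporize at 100 °C): 292.8 × 2259.0 = 661435 J
q3 (heat steam 100.0→158.7 °C): 292.8 × 2.04 × 58.7 = 35062 J
Total: 112548 + 661435 + 35062 = 809045 J = 809 kJ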